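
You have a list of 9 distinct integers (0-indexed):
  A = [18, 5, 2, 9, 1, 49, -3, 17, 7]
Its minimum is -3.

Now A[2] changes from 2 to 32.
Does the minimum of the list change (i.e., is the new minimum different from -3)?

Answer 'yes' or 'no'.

Answer: no

Derivation:
Old min = -3
Change: A[2] 2 -> 32
Changed element was NOT the min; min changes only if 32 < -3.
New min = -3; changed? no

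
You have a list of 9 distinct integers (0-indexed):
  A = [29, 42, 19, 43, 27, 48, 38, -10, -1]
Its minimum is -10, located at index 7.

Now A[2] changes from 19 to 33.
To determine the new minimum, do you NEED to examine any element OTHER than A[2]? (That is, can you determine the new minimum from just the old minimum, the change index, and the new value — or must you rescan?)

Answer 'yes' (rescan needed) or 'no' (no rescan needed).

Answer: no

Derivation:
Old min = -10 at index 7
Change at index 2: 19 -> 33
Index 2 was NOT the min. New min = min(-10, 33). No rescan of other elements needed.
Needs rescan: no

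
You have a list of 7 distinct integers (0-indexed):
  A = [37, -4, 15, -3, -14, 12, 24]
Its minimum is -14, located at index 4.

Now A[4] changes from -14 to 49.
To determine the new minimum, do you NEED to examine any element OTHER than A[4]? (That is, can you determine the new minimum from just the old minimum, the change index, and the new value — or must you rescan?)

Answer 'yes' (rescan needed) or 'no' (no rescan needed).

Old min = -14 at index 4
Change at index 4: -14 -> 49
Index 4 WAS the min and new value 49 > old min -14. Must rescan other elements to find the new min.
Needs rescan: yes

Answer: yes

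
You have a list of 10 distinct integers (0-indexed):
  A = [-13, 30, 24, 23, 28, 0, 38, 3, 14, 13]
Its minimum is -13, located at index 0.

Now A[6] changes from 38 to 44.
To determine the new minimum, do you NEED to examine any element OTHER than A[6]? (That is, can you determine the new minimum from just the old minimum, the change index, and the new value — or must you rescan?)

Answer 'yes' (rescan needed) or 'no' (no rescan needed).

Old min = -13 at index 0
Change at index 6: 38 -> 44
Index 6 was NOT the min. New min = min(-13, 44). No rescan of other elements needed.
Needs rescan: no

Answer: no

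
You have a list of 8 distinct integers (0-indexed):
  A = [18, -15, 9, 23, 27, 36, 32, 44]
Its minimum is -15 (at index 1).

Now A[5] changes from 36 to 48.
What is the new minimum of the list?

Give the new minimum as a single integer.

Old min = -15 (at index 1)
Change: A[5] 36 -> 48
Changed element was NOT the old min.
  New min = min(old_min, new_val) = min(-15, 48) = -15

Answer: -15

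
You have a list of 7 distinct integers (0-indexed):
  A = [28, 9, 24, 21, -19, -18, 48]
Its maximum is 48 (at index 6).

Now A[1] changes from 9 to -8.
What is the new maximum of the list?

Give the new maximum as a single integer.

Old max = 48 (at index 6)
Change: A[1] 9 -> -8
Changed element was NOT the old max.
  New max = max(old_max, new_val) = max(48, -8) = 48

Answer: 48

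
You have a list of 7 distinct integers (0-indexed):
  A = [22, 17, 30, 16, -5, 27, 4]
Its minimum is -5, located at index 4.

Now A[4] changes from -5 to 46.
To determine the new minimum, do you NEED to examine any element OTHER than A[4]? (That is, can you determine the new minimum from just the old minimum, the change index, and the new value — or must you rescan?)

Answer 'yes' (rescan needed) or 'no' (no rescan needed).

Old min = -5 at index 4
Change at index 4: -5 -> 46
Index 4 WAS the min and new value 46 > old min -5. Must rescan other elements to find the new min.
Needs rescan: yes

Answer: yes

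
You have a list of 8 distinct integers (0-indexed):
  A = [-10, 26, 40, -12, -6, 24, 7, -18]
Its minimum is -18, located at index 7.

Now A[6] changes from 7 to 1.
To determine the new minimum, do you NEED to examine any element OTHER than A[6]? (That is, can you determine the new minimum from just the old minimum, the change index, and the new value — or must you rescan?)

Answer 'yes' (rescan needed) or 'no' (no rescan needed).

Old min = -18 at index 7
Change at index 6: 7 -> 1
Index 6 was NOT the min. New min = min(-18, 1). No rescan of other elements needed.
Needs rescan: no

Answer: no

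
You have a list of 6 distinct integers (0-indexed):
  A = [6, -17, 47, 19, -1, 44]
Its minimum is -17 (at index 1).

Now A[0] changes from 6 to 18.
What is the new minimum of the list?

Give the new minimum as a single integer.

Old min = -17 (at index 1)
Change: A[0] 6 -> 18
Changed element was NOT the old min.
  New min = min(old_min, new_val) = min(-17, 18) = -17

Answer: -17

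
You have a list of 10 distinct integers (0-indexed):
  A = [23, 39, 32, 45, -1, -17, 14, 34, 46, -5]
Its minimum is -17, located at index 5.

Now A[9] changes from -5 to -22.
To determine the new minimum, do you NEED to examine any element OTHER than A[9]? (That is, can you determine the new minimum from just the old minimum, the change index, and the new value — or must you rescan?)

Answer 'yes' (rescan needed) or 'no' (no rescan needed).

Old min = -17 at index 5
Change at index 9: -5 -> -22
Index 9 was NOT the min. New min = min(-17, -22). No rescan of other elements needed.
Needs rescan: no

Answer: no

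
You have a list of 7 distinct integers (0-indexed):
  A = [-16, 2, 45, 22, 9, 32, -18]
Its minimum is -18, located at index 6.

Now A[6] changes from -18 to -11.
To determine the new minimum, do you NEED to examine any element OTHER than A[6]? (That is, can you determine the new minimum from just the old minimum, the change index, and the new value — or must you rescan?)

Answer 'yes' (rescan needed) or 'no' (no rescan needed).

Answer: yes

Derivation:
Old min = -18 at index 6
Change at index 6: -18 -> -11
Index 6 WAS the min and new value -11 > old min -18. Must rescan other elements to find the new min.
Needs rescan: yes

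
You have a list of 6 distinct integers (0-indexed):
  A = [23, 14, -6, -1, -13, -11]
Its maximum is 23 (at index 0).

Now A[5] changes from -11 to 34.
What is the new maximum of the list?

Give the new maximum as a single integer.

Old max = 23 (at index 0)
Change: A[5] -11 -> 34
Changed element was NOT the old max.
  New max = max(old_max, new_val) = max(23, 34) = 34

Answer: 34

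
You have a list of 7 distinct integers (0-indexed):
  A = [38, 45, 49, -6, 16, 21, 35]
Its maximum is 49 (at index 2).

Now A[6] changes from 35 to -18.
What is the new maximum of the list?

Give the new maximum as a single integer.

Answer: 49

Derivation:
Old max = 49 (at index 2)
Change: A[6] 35 -> -18
Changed element was NOT the old max.
  New max = max(old_max, new_val) = max(49, -18) = 49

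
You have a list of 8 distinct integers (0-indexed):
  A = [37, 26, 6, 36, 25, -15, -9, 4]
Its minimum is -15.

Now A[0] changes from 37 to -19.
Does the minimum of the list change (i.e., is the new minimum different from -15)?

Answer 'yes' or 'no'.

Answer: yes

Derivation:
Old min = -15
Change: A[0] 37 -> -19
Changed element was NOT the min; min changes only if -19 < -15.
New min = -19; changed? yes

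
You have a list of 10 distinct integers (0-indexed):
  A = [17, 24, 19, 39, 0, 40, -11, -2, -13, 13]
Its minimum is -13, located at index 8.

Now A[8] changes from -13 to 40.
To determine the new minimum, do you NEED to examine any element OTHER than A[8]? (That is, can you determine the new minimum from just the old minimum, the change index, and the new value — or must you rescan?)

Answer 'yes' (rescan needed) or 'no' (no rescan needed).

Old min = -13 at index 8
Change at index 8: -13 -> 40
Index 8 WAS the min and new value 40 > old min -13. Must rescan other elements to find the new min.
Needs rescan: yes

Answer: yes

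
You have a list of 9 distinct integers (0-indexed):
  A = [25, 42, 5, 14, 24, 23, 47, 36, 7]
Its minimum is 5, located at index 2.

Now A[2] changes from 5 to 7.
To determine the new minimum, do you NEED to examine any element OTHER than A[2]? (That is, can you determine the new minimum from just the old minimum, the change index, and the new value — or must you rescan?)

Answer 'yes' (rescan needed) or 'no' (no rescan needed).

Old min = 5 at index 2
Change at index 2: 5 -> 7
Index 2 WAS the min and new value 7 > old min 5. Must rescan other elements to find the new min.
Needs rescan: yes

Answer: yes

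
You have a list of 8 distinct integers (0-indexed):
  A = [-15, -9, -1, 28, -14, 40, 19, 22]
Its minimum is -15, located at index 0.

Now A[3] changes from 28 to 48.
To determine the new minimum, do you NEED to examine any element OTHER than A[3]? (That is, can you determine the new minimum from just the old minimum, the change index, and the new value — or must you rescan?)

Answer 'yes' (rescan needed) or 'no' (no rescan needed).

Answer: no

Derivation:
Old min = -15 at index 0
Change at index 3: 28 -> 48
Index 3 was NOT the min. New min = min(-15, 48). No rescan of other elements needed.
Needs rescan: no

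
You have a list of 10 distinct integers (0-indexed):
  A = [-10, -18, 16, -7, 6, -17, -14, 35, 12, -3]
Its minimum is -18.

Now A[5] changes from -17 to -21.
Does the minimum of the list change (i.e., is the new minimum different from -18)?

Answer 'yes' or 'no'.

Answer: yes

Derivation:
Old min = -18
Change: A[5] -17 -> -21
Changed element was NOT the min; min changes only if -21 < -18.
New min = -21; changed? yes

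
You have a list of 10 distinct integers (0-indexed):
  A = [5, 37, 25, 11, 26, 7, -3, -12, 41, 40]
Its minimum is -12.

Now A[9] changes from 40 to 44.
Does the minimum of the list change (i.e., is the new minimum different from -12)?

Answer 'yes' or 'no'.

Old min = -12
Change: A[9] 40 -> 44
Changed element was NOT the min; min changes only if 44 < -12.
New min = -12; changed? no

Answer: no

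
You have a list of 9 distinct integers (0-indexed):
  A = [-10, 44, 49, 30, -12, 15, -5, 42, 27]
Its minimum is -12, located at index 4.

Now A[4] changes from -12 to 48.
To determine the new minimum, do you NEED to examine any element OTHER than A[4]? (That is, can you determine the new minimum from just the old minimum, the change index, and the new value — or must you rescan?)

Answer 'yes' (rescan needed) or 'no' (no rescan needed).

Answer: yes

Derivation:
Old min = -12 at index 4
Change at index 4: -12 -> 48
Index 4 WAS the min and new value 48 > old min -12. Must rescan other elements to find the new min.
Needs rescan: yes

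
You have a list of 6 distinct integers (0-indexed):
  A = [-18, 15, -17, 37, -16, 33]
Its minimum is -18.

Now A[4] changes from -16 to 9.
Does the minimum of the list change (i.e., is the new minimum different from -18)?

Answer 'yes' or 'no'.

Old min = -18
Change: A[4] -16 -> 9
Changed element was NOT the min; min changes only if 9 < -18.
New min = -18; changed? no

Answer: no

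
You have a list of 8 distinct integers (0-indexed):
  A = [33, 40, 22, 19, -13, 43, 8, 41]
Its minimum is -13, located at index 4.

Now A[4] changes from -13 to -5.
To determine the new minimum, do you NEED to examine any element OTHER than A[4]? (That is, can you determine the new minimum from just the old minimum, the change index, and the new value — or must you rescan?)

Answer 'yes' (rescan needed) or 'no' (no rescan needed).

Answer: yes

Derivation:
Old min = -13 at index 4
Change at index 4: -13 -> -5
Index 4 WAS the min and new value -5 > old min -13. Must rescan other elements to find the new min.
Needs rescan: yes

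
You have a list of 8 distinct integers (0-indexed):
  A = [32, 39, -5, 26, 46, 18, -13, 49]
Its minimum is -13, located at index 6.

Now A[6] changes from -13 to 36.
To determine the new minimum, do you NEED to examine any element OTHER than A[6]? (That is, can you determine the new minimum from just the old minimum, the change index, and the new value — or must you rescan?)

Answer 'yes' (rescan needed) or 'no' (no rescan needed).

Old min = -13 at index 6
Change at index 6: -13 -> 36
Index 6 WAS the min and new value 36 > old min -13. Must rescan other elements to find the new min.
Needs rescan: yes

Answer: yes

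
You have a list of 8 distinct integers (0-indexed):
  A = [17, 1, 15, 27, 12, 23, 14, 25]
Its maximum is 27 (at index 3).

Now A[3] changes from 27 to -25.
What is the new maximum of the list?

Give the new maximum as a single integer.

Answer: 25

Derivation:
Old max = 27 (at index 3)
Change: A[3] 27 -> -25
Changed element WAS the max -> may need rescan.
  Max of remaining elements: 25
  New max = max(-25, 25) = 25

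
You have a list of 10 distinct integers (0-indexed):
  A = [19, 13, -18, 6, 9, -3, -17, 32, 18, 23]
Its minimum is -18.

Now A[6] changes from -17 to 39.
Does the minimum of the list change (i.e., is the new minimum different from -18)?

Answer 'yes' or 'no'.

Answer: no

Derivation:
Old min = -18
Change: A[6] -17 -> 39
Changed element was NOT the min; min changes only if 39 < -18.
New min = -18; changed? no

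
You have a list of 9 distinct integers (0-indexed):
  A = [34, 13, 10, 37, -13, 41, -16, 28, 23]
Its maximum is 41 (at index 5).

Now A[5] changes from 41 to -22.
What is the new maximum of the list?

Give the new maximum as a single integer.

Answer: 37

Derivation:
Old max = 41 (at index 5)
Change: A[5] 41 -> -22
Changed element WAS the max -> may need rescan.
  Max of remaining elements: 37
  New max = max(-22, 37) = 37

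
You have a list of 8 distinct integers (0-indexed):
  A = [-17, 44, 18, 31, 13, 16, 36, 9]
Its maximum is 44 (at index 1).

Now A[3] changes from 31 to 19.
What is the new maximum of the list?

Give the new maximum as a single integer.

Old max = 44 (at index 1)
Change: A[3] 31 -> 19
Changed element was NOT the old max.
  New max = max(old_max, new_val) = max(44, 19) = 44

Answer: 44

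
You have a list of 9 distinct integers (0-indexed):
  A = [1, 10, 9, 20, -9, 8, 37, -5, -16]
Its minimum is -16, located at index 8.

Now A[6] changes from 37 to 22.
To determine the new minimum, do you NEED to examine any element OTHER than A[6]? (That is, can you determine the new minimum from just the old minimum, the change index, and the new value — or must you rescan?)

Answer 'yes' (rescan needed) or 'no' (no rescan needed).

Old min = -16 at index 8
Change at index 6: 37 -> 22
Index 6 was NOT the min. New min = min(-16, 22). No rescan of other elements needed.
Needs rescan: no

Answer: no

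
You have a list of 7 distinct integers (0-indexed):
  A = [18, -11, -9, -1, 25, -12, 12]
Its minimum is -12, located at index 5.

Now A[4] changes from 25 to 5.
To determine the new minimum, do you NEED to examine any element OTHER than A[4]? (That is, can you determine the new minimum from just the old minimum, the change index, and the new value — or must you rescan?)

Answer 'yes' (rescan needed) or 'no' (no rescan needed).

Old min = -12 at index 5
Change at index 4: 25 -> 5
Index 4 was NOT the min. New min = min(-12, 5). No rescan of other elements needed.
Needs rescan: no

Answer: no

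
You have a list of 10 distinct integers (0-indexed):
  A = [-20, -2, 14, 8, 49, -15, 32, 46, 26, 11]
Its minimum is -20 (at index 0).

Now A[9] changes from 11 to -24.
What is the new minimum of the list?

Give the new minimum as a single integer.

Answer: -24

Derivation:
Old min = -20 (at index 0)
Change: A[9] 11 -> -24
Changed element was NOT the old min.
  New min = min(old_min, new_val) = min(-20, -24) = -24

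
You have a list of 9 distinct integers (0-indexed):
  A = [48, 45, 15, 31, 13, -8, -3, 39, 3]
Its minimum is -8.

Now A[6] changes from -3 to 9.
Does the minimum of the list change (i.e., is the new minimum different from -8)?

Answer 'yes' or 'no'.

Answer: no

Derivation:
Old min = -8
Change: A[6] -3 -> 9
Changed element was NOT the min; min changes only if 9 < -8.
New min = -8; changed? no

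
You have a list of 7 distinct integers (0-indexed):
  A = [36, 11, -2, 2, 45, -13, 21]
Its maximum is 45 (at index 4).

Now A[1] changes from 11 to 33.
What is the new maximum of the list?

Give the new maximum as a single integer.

Answer: 45

Derivation:
Old max = 45 (at index 4)
Change: A[1] 11 -> 33
Changed element was NOT the old max.
  New max = max(old_max, new_val) = max(45, 33) = 45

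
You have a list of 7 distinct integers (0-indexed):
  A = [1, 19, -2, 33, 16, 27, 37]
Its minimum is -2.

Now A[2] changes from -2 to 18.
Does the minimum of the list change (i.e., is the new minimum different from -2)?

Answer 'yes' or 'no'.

Old min = -2
Change: A[2] -2 -> 18
Changed element was the min; new min must be rechecked.
New min = 1; changed? yes

Answer: yes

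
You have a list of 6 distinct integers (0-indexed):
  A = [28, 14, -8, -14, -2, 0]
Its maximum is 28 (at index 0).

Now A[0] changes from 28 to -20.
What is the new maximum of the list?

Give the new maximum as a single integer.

Old max = 28 (at index 0)
Change: A[0] 28 -> -20
Changed element WAS the max -> may need rescan.
  Max of remaining elements: 14
  New max = max(-20, 14) = 14

Answer: 14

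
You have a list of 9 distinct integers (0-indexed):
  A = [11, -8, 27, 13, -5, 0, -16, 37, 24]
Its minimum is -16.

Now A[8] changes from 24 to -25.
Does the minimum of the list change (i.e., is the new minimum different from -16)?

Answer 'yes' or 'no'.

Answer: yes

Derivation:
Old min = -16
Change: A[8] 24 -> -25
Changed element was NOT the min; min changes only if -25 < -16.
New min = -25; changed? yes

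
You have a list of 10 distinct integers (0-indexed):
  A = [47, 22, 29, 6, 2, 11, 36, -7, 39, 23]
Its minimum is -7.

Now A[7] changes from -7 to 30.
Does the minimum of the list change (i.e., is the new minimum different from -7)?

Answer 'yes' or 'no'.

Answer: yes

Derivation:
Old min = -7
Change: A[7] -7 -> 30
Changed element was the min; new min must be rechecked.
New min = 2; changed? yes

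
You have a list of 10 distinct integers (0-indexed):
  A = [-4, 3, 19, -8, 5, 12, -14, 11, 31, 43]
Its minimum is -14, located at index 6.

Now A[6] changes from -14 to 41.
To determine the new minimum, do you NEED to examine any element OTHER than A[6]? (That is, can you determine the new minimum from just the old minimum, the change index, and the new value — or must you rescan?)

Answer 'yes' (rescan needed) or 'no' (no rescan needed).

Answer: yes

Derivation:
Old min = -14 at index 6
Change at index 6: -14 -> 41
Index 6 WAS the min and new value 41 > old min -14. Must rescan other elements to find the new min.
Needs rescan: yes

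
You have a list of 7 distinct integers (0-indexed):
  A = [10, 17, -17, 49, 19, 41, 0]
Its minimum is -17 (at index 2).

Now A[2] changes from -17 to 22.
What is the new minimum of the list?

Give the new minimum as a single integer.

Old min = -17 (at index 2)
Change: A[2] -17 -> 22
Changed element WAS the min. Need to check: is 22 still <= all others?
  Min of remaining elements: 0
  New min = min(22, 0) = 0

Answer: 0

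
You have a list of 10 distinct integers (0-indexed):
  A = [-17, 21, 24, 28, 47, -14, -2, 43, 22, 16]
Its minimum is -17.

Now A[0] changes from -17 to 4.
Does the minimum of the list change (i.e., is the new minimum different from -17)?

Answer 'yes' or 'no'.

Answer: yes

Derivation:
Old min = -17
Change: A[0] -17 -> 4
Changed element was the min; new min must be rechecked.
New min = -14; changed? yes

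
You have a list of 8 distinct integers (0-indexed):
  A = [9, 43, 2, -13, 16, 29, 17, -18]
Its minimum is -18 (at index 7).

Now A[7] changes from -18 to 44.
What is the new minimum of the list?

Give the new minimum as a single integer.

Old min = -18 (at index 7)
Change: A[7] -18 -> 44
Changed element WAS the min. Need to check: is 44 still <= all others?
  Min of remaining elements: -13
  New min = min(44, -13) = -13

Answer: -13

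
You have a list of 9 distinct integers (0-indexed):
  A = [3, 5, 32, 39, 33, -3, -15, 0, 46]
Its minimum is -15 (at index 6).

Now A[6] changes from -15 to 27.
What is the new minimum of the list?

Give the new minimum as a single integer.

Answer: -3

Derivation:
Old min = -15 (at index 6)
Change: A[6] -15 -> 27
Changed element WAS the min. Need to check: is 27 still <= all others?
  Min of remaining elements: -3
  New min = min(27, -3) = -3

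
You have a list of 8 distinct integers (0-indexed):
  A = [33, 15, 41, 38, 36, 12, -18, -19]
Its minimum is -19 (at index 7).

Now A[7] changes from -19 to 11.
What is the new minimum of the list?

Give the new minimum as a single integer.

Old min = -19 (at index 7)
Change: A[7] -19 -> 11
Changed element WAS the min. Need to check: is 11 still <= all others?
  Min of remaining elements: -18
  New min = min(11, -18) = -18

Answer: -18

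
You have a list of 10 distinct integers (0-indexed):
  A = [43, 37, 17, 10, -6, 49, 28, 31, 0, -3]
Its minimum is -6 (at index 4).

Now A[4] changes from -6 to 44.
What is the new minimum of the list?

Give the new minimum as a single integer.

Old min = -6 (at index 4)
Change: A[4] -6 -> 44
Changed element WAS the min. Need to check: is 44 still <= all others?
  Min of remaining elements: -3
  New min = min(44, -3) = -3

Answer: -3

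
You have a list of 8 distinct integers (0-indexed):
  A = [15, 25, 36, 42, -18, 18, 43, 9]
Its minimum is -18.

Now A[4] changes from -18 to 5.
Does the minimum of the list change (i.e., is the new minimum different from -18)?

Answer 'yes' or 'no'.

Answer: yes

Derivation:
Old min = -18
Change: A[4] -18 -> 5
Changed element was the min; new min must be rechecked.
New min = 5; changed? yes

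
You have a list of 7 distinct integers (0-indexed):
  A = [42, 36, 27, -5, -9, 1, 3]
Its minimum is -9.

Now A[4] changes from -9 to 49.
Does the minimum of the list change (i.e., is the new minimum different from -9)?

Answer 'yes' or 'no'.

Old min = -9
Change: A[4] -9 -> 49
Changed element was the min; new min must be rechecked.
New min = -5; changed? yes

Answer: yes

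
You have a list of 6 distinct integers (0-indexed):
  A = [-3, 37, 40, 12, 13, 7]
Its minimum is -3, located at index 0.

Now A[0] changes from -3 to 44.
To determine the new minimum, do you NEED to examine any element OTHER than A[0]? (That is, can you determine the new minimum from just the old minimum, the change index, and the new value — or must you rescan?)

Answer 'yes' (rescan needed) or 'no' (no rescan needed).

Old min = -3 at index 0
Change at index 0: -3 -> 44
Index 0 WAS the min and new value 44 > old min -3. Must rescan other elements to find the new min.
Needs rescan: yes

Answer: yes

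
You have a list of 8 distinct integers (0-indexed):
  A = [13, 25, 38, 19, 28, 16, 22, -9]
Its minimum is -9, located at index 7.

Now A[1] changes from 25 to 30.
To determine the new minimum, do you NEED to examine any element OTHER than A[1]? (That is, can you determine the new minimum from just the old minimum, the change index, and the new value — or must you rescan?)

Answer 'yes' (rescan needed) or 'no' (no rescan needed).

Old min = -9 at index 7
Change at index 1: 25 -> 30
Index 1 was NOT the min. New min = min(-9, 30). No rescan of other elements needed.
Needs rescan: no

Answer: no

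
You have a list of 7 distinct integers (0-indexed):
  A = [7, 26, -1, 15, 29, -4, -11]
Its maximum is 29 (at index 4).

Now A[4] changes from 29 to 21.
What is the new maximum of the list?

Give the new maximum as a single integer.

Answer: 26

Derivation:
Old max = 29 (at index 4)
Change: A[4] 29 -> 21
Changed element WAS the max -> may need rescan.
  Max of remaining elements: 26
  New max = max(21, 26) = 26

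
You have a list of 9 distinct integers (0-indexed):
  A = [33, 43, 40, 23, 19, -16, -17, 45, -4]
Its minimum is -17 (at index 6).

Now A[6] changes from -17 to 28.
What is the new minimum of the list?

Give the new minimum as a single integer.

Old min = -17 (at index 6)
Change: A[6] -17 -> 28
Changed element WAS the min. Need to check: is 28 still <= all others?
  Min of remaining elements: -16
  New min = min(28, -16) = -16

Answer: -16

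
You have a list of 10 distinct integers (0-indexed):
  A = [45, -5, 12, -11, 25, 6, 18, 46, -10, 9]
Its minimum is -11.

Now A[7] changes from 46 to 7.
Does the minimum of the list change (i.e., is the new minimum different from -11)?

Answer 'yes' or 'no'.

Answer: no

Derivation:
Old min = -11
Change: A[7] 46 -> 7
Changed element was NOT the min; min changes only if 7 < -11.
New min = -11; changed? no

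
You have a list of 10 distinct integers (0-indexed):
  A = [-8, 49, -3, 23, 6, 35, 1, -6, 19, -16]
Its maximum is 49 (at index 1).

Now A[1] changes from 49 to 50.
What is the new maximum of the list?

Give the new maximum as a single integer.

Old max = 49 (at index 1)
Change: A[1] 49 -> 50
Changed element WAS the max -> may need rescan.
  Max of remaining elements: 35
  New max = max(50, 35) = 50

Answer: 50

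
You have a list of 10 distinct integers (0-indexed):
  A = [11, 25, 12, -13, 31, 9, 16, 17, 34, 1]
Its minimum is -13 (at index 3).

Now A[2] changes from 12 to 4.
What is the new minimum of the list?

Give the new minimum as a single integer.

Answer: -13

Derivation:
Old min = -13 (at index 3)
Change: A[2] 12 -> 4
Changed element was NOT the old min.
  New min = min(old_min, new_val) = min(-13, 4) = -13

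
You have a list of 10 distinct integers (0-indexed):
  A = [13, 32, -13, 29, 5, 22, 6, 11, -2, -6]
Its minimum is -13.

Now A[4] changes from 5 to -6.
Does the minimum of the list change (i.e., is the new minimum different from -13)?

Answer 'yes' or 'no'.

Answer: no

Derivation:
Old min = -13
Change: A[4] 5 -> -6
Changed element was NOT the min; min changes only if -6 < -13.
New min = -13; changed? no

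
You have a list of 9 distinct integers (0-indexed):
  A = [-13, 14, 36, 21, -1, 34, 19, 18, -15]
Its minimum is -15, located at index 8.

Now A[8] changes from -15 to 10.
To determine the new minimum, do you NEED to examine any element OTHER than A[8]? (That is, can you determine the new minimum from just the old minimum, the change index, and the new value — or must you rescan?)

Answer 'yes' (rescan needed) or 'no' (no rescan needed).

Old min = -15 at index 8
Change at index 8: -15 -> 10
Index 8 WAS the min and new value 10 > old min -15. Must rescan other elements to find the new min.
Needs rescan: yes

Answer: yes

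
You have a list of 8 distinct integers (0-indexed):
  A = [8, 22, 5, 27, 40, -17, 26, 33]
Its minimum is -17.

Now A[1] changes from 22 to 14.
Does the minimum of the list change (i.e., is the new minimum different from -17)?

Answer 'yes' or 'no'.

Answer: no

Derivation:
Old min = -17
Change: A[1] 22 -> 14
Changed element was NOT the min; min changes only if 14 < -17.
New min = -17; changed? no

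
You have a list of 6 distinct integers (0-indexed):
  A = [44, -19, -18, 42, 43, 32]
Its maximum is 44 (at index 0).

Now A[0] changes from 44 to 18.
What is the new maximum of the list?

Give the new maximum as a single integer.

Old max = 44 (at index 0)
Change: A[0] 44 -> 18
Changed element WAS the max -> may need rescan.
  Max of remaining elements: 43
  New max = max(18, 43) = 43

Answer: 43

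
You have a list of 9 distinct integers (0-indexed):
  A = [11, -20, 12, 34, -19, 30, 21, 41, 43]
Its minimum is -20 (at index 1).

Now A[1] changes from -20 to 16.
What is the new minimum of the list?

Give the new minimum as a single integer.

Answer: -19

Derivation:
Old min = -20 (at index 1)
Change: A[1] -20 -> 16
Changed element WAS the min. Need to check: is 16 still <= all others?
  Min of remaining elements: -19
  New min = min(16, -19) = -19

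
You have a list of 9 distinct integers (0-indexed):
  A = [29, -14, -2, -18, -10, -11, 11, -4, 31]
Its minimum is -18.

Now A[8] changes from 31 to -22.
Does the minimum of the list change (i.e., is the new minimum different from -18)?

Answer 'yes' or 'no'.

Answer: yes

Derivation:
Old min = -18
Change: A[8] 31 -> -22
Changed element was NOT the min; min changes only if -22 < -18.
New min = -22; changed? yes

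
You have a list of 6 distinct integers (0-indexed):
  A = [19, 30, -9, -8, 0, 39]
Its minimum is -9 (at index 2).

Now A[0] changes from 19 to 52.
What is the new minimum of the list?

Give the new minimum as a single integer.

Old min = -9 (at index 2)
Change: A[0] 19 -> 52
Changed element was NOT the old min.
  New min = min(old_min, new_val) = min(-9, 52) = -9

Answer: -9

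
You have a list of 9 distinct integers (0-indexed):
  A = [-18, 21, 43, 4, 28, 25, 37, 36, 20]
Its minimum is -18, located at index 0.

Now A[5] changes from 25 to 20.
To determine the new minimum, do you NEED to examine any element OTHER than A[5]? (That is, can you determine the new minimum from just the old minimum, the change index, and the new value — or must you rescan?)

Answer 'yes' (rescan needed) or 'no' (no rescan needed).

Answer: no

Derivation:
Old min = -18 at index 0
Change at index 5: 25 -> 20
Index 5 was NOT the min. New min = min(-18, 20). No rescan of other elements needed.
Needs rescan: no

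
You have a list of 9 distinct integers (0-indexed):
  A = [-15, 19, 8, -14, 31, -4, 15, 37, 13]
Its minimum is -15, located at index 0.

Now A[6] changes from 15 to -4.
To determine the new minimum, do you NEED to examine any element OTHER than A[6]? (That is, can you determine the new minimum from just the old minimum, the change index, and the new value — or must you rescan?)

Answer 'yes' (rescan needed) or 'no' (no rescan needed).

Old min = -15 at index 0
Change at index 6: 15 -> -4
Index 6 was NOT the min. New min = min(-15, -4). No rescan of other elements needed.
Needs rescan: no

Answer: no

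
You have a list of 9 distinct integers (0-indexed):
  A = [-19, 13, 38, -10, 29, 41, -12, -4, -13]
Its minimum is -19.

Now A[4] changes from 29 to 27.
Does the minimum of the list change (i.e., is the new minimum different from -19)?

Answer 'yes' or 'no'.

Old min = -19
Change: A[4] 29 -> 27
Changed element was NOT the min; min changes only if 27 < -19.
New min = -19; changed? no

Answer: no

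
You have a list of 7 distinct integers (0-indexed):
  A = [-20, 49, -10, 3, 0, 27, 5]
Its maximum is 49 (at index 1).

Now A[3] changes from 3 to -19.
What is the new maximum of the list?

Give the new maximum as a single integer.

Old max = 49 (at index 1)
Change: A[3] 3 -> -19
Changed element was NOT the old max.
  New max = max(old_max, new_val) = max(49, -19) = 49

Answer: 49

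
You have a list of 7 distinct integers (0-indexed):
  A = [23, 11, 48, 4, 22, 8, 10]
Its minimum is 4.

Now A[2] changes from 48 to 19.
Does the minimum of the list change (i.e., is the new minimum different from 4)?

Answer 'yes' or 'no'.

Old min = 4
Change: A[2] 48 -> 19
Changed element was NOT the min; min changes only if 19 < 4.
New min = 4; changed? no

Answer: no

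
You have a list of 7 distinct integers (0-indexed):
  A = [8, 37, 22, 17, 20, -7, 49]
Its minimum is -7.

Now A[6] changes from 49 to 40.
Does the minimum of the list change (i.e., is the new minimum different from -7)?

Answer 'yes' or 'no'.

Answer: no

Derivation:
Old min = -7
Change: A[6] 49 -> 40
Changed element was NOT the min; min changes only if 40 < -7.
New min = -7; changed? no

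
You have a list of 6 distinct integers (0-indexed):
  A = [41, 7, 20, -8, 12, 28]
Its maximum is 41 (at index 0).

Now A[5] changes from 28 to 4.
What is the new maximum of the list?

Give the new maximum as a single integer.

Answer: 41

Derivation:
Old max = 41 (at index 0)
Change: A[5] 28 -> 4
Changed element was NOT the old max.
  New max = max(old_max, new_val) = max(41, 4) = 41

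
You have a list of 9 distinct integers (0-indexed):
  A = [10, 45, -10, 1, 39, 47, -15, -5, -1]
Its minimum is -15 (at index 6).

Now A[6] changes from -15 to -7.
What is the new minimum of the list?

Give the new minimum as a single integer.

Answer: -10

Derivation:
Old min = -15 (at index 6)
Change: A[6] -15 -> -7
Changed element WAS the min. Need to check: is -7 still <= all others?
  Min of remaining elements: -10
  New min = min(-7, -10) = -10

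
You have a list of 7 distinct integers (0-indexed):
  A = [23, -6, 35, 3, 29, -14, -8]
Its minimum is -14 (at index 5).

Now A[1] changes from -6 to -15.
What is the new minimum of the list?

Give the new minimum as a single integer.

Old min = -14 (at index 5)
Change: A[1] -6 -> -15
Changed element was NOT the old min.
  New min = min(old_min, new_val) = min(-14, -15) = -15

Answer: -15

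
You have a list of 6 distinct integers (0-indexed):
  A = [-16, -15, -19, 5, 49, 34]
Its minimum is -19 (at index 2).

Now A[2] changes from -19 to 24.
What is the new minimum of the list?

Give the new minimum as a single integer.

Old min = -19 (at index 2)
Change: A[2] -19 -> 24
Changed element WAS the min. Need to check: is 24 still <= all others?
  Min of remaining elements: -16
  New min = min(24, -16) = -16

Answer: -16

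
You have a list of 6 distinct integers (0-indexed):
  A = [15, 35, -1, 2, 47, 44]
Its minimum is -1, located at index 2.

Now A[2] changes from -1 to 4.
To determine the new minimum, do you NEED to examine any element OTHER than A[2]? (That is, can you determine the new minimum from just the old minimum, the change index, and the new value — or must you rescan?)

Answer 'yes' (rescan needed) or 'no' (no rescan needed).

Answer: yes

Derivation:
Old min = -1 at index 2
Change at index 2: -1 -> 4
Index 2 WAS the min and new value 4 > old min -1. Must rescan other elements to find the new min.
Needs rescan: yes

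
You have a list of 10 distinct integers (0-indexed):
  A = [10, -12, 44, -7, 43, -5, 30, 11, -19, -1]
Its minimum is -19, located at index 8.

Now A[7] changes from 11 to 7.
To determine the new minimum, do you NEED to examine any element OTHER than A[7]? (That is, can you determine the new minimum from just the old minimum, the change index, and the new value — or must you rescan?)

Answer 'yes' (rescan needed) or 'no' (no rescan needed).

Old min = -19 at index 8
Change at index 7: 11 -> 7
Index 7 was NOT the min. New min = min(-19, 7). No rescan of other elements needed.
Needs rescan: no

Answer: no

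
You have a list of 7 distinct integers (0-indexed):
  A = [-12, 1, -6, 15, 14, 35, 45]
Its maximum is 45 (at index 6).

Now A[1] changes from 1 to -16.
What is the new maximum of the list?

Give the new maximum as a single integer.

Answer: 45

Derivation:
Old max = 45 (at index 6)
Change: A[1] 1 -> -16
Changed element was NOT the old max.
  New max = max(old_max, new_val) = max(45, -16) = 45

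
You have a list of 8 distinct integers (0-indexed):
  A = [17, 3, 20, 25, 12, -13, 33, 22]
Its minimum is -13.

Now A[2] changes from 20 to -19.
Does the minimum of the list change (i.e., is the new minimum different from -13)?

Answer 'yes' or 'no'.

Answer: yes

Derivation:
Old min = -13
Change: A[2] 20 -> -19
Changed element was NOT the min; min changes only if -19 < -13.
New min = -19; changed? yes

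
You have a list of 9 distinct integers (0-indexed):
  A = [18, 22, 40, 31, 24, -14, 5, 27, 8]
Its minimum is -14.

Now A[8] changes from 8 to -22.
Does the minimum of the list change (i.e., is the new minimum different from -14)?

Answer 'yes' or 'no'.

Old min = -14
Change: A[8] 8 -> -22
Changed element was NOT the min; min changes only if -22 < -14.
New min = -22; changed? yes

Answer: yes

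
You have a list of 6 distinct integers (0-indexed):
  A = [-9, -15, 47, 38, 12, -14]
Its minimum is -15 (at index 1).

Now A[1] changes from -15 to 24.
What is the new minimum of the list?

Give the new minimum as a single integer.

Old min = -15 (at index 1)
Change: A[1] -15 -> 24
Changed element WAS the min. Need to check: is 24 still <= all others?
  Min of remaining elements: -14
  New min = min(24, -14) = -14

Answer: -14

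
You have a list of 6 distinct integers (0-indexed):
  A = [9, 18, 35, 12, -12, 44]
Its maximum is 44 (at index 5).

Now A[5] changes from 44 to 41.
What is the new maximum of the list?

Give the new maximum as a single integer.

Answer: 41

Derivation:
Old max = 44 (at index 5)
Change: A[5] 44 -> 41
Changed element WAS the max -> may need rescan.
  Max of remaining elements: 35
  New max = max(41, 35) = 41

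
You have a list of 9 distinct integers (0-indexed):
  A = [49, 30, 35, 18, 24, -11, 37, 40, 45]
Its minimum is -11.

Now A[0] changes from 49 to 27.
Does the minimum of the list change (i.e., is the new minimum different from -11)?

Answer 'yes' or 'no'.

Answer: no

Derivation:
Old min = -11
Change: A[0] 49 -> 27
Changed element was NOT the min; min changes only if 27 < -11.
New min = -11; changed? no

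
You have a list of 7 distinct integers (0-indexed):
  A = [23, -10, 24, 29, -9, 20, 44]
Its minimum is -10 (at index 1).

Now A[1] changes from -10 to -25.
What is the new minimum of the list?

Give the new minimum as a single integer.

Answer: -25

Derivation:
Old min = -10 (at index 1)
Change: A[1] -10 -> -25
Changed element WAS the min. Need to check: is -25 still <= all others?
  Min of remaining elements: -9
  New min = min(-25, -9) = -25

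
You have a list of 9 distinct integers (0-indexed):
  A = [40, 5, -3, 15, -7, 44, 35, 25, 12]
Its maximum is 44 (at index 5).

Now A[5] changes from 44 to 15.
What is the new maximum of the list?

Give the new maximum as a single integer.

Answer: 40

Derivation:
Old max = 44 (at index 5)
Change: A[5] 44 -> 15
Changed element WAS the max -> may need rescan.
  Max of remaining elements: 40
  New max = max(15, 40) = 40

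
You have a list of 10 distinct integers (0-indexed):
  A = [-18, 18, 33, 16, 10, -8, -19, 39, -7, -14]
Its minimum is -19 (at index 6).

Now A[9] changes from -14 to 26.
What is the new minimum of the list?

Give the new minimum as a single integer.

Answer: -19

Derivation:
Old min = -19 (at index 6)
Change: A[9] -14 -> 26
Changed element was NOT the old min.
  New min = min(old_min, new_val) = min(-19, 26) = -19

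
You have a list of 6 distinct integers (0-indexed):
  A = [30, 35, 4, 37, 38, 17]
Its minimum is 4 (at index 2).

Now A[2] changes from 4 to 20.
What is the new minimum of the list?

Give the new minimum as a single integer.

Answer: 17

Derivation:
Old min = 4 (at index 2)
Change: A[2] 4 -> 20
Changed element WAS the min. Need to check: is 20 still <= all others?
  Min of remaining elements: 17
  New min = min(20, 17) = 17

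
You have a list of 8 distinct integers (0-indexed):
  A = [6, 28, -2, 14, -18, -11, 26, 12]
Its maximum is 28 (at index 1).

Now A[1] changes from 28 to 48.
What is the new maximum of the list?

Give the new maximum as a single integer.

Answer: 48

Derivation:
Old max = 28 (at index 1)
Change: A[1] 28 -> 48
Changed element WAS the max -> may need rescan.
  Max of remaining elements: 26
  New max = max(48, 26) = 48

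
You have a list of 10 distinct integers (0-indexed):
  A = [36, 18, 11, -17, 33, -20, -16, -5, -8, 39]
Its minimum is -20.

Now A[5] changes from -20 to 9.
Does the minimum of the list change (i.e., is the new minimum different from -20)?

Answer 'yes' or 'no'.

Answer: yes

Derivation:
Old min = -20
Change: A[5] -20 -> 9
Changed element was the min; new min must be rechecked.
New min = -17; changed? yes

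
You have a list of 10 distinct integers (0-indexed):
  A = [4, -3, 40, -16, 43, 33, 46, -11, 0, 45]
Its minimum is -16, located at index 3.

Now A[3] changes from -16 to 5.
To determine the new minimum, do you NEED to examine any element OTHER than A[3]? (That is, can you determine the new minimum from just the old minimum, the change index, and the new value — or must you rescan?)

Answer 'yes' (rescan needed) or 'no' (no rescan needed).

Old min = -16 at index 3
Change at index 3: -16 -> 5
Index 3 WAS the min and new value 5 > old min -16. Must rescan other elements to find the new min.
Needs rescan: yes

Answer: yes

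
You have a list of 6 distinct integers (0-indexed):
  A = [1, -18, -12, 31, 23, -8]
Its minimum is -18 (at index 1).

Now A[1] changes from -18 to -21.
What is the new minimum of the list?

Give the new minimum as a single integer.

Old min = -18 (at index 1)
Change: A[1] -18 -> -21
Changed element WAS the min. Need to check: is -21 still <= all others?
  Min of remaining elements: -12
  New min = min(-21, -12) = -21

Answer: -21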